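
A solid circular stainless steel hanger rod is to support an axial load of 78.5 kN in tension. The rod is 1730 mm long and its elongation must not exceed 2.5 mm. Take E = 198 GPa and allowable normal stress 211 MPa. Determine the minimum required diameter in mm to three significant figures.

Required area A ≥ P/σ_allow = 78500/211 = 372 mm².
For a solid circular section, d ≥ √(4A/π) = 21.76 mm.
Elongation limit: A ≥ PL/(Eδ_allow) = 78500·1730/(198000·2.5) = 274.4 mm² ⇒ d ≥ 18.69 mm.
The stress limit governs.

21.8 mm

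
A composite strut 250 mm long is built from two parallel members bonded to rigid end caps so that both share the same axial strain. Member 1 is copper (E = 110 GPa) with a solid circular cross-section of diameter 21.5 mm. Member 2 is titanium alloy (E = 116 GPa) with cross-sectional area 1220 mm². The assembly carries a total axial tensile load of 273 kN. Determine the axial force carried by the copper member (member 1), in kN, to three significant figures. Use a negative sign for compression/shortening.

A_1 = 363.1 mm².
Equal strain + equilibrium ⇒ each member carries load in proportion to AE: A₁E₁ = 39940000 N, A₂E₂ = 141500000 N, ΣAE = 181500000 N.
F₁ = P·A₁E₁/ΣAE = 273000·39940000/181500000 = 60080 N.

60.1 kN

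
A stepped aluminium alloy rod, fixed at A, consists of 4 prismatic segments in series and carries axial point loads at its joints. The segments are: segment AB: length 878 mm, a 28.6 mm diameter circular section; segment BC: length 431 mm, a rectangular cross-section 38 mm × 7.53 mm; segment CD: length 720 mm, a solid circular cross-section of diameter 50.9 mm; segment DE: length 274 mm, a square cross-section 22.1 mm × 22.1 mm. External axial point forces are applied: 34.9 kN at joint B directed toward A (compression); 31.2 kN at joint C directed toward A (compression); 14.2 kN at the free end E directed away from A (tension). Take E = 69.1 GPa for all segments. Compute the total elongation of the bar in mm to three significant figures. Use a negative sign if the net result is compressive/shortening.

-1.21 mm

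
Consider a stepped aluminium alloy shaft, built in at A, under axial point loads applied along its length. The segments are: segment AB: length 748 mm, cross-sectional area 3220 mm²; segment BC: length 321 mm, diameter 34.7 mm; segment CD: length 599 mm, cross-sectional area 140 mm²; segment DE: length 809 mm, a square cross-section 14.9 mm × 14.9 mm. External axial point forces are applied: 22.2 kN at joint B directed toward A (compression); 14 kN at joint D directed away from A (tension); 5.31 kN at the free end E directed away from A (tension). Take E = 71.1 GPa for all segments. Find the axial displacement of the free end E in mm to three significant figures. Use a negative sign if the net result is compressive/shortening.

Internal axial forces (sectioning from the free end, tension +): N_DE = 5.31 kN, N_CD = 19.31 kN, N_BC = 19.31 kN, N_AB = -2.89 kN.
A_BC = 945.7 mm².
A_DE = 222 mm².
δ_AB = -2890·748/(3220·71100) = -0.009442 mm
δ_BC = 19310·321/(945.7·71100) = 0.09219 mm
δ_CD = 19310·599/(140·71100) = 1.162 mm
δ_DE = 5310·809/(222·71100) = 0.2721 mm
δ = Σδ_i = 1.517 mm.

1.52 mm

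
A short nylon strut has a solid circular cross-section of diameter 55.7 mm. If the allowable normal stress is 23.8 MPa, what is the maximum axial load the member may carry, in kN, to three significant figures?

58.0 kN

A = 2437 mm².
P_max = σ_allow · A = 23.8 · 2437 = 57990 N = 57.99 kN.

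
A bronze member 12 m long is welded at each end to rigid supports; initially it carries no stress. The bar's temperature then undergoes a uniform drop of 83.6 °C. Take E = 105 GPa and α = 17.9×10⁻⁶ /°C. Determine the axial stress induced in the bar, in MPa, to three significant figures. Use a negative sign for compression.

157 MPa

Free thermal expansion αLΔT = 17.9e-6 · 12000 · -83.6 = -17.96 mm.
The walls impose strain ε = −(-17.96)/12000 = 1.4964e-03; σ = Eε = 105000 · 1.4964e-03 = 157.1 MPa.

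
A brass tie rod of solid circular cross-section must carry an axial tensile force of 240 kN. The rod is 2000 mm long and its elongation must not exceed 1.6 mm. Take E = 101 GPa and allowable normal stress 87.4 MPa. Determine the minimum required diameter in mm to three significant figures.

61.5 mm

Required area A ≥ P/σ_allow = 240000/87.4 = 2746 mm².
For a solid circular section, d ≥ √(4A/π) = 59.13 mm.
Elongation limit: A ≥ PL/(Eδ_allow) = 240000·2000/(101000·1.6) = 2970 mm² ⇒ d ≥ 61.5 mm.
The elongation limit governs.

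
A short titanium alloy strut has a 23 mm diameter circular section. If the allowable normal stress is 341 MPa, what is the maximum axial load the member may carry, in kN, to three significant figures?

A = 415.5 mm².
P_max = σ_allow · A = 341 · 415.5 = 141700 N = 141.7 kN.

142 kN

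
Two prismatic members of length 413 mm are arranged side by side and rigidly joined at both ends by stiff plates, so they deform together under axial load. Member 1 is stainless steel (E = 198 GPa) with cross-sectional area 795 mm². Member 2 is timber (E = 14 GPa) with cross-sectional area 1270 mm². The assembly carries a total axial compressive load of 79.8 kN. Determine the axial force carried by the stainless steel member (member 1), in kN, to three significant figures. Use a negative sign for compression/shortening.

-71.7 kN

Equal strain + equilibrium ⇒ each member carries load in proportion to AE: A₁E₁ = 157400000 N, A₂E₂ = 17780000 N, ΣAE = 175200000 N.
F₁ = P·A₁E₁/ΣAE = -79800·157400000/175200000 = -71700 N.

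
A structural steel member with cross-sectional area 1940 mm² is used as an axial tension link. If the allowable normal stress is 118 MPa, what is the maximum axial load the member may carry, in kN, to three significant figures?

229 kN

P_max = σ_allow · A = 118 · 1940 = 228900 N = 228.9 kN.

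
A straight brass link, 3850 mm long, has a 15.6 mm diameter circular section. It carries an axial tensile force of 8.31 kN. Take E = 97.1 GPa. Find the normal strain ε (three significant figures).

A = 191.1 mm².
σ = N/A = 43.48 MPa; ε = σ/E = 43.48/97100 = 4.478e-04.

4.48e-04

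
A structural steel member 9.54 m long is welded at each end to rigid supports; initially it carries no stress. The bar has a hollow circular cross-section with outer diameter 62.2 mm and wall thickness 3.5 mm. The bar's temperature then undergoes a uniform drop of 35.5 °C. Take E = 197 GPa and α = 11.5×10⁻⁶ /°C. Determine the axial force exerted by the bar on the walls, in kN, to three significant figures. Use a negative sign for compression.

51.9 kN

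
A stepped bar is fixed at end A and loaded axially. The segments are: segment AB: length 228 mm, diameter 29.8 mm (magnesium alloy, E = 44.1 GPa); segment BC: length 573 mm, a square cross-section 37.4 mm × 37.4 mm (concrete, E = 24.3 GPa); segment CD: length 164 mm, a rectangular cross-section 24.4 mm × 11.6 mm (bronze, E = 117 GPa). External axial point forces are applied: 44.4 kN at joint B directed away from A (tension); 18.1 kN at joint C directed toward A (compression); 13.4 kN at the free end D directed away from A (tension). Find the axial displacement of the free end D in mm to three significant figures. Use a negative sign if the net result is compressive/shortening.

0.281 mm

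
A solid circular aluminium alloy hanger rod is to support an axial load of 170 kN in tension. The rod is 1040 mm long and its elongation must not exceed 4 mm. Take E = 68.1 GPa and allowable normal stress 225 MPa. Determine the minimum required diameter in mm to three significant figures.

31.0 mm

Required area A ≥ P/σ_allow = 170000/225 = 755.6 mm².
For a solid circular section, d ≥ √(4A/π) = 31.02 mm.
Elongation limit: A ≥ PL/(Eδ_allow) = 170000·1040/(68100·4) = 649 mm² ⇒ d ≥ 28.75 mm.
The stress limit governs.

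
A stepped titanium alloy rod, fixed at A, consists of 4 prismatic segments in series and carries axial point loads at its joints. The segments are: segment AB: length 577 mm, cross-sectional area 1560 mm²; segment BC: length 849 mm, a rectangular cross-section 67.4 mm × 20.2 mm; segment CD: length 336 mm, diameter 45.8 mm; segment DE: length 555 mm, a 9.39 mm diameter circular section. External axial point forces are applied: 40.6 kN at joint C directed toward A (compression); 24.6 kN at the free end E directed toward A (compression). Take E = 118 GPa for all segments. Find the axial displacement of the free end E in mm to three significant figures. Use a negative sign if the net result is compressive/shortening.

-2.26 mm

Internal axial forces (sectioning from the free end, tension +): N_DE = -24.6 kN, N_CD = -24.6 kN, N_BC = -65.2 kN, N_AB = -65.2 kN.
A_BC = 1361 mm².
A_CD = 1647 mm².
A_DE = 69.25 mm².
δ_AB = -65200·577/(1560·118000) = -0.2044 mm
δ_BC = -65200·849/(1361·118000) = -0.3446 mm
δ_CD = -24600·336/(1647·118000) = -0.04252 mm
δ_DE = -24600·555/(69.25·118000) = -1.671 mm
δ = Σδ_i = -2.262 mm.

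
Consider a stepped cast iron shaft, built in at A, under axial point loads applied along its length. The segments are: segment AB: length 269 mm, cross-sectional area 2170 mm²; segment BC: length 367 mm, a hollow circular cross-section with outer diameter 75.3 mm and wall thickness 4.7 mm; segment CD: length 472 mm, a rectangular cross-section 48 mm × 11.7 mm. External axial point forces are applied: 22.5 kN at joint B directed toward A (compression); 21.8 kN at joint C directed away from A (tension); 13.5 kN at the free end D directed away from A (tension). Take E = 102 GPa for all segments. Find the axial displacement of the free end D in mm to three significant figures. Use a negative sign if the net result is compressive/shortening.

Internal axial forces (sectioning from the free end, tension +): N_CD = 13.5 kN, N_BC = 35.3 kN, N_AB = 12.8 kN.
A_BC = 1042 mm².
A_CD = 561.6 mm².
δ_AB = 12800·269/(2170·102000) = 0.01556 mm
δ_BC = 35300·367/(1042·102000) = 0.1218 mm
δ_CD = 13500·472/(561.6·102000) = 0.1112 mm
δ = Σδ_i = 0.2486 mm.

0.249 mm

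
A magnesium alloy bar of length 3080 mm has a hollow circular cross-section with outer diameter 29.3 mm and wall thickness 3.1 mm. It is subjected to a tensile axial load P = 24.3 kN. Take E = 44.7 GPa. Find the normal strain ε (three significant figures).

0.00213

A = 255.2 mm².
σ = N/A = 95.23 MPa; ε = σ/E = 95.23/44700 = 2.131e-03.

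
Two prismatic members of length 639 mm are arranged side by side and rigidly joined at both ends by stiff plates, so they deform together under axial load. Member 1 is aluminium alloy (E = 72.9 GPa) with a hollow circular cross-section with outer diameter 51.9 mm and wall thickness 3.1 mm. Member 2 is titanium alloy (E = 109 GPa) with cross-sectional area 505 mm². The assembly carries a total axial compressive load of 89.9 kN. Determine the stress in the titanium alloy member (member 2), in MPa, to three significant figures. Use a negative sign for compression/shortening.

-109 MPa

A_1 = 475.3 mm².
Equal strain + equilibrium ⇒ each member carries load in proportion to AE: A₁E₁ = 34650000 N, A₂E₂ = 55040000 N, ΣAE = 89690000 N.
σ₂ = P·E₂/ΣAE = -89900·109000/89690000 = -109.3 MPa.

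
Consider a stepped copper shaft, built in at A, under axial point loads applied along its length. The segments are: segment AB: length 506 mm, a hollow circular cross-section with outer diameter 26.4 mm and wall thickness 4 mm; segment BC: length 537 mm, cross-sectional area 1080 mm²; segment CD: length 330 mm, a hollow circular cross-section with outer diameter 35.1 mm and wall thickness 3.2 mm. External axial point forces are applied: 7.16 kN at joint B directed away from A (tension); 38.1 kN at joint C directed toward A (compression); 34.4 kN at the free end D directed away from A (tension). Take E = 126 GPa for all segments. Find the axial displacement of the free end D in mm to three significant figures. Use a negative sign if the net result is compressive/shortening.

0.316 mm

Internal axial forces (sectioning from the free end, tension +): N_CD = 34.4 kN, N_BC = -3.7 kN, N_AB = 3.46 kN.
A_AB = 281.5 mm².
A_CD = 320.7 mm².
δ_AB = 3460·506/(281.5·126000) = 0.04936 mm
δ_BC = -3700·537/(1080·126000) = -0.0146 mm
δ_CD = 34400·330/(320.7·126000) = 0.2809 mm
δ = Σδ_i = 0.3157 mm.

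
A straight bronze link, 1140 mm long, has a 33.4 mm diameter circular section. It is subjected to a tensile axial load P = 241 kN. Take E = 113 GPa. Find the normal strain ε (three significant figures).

A = 876.2 mm².
σ = N/A = 275.1 MPa; ε = σ/E = 275.1/113000 = 2.434e-03.

0.00243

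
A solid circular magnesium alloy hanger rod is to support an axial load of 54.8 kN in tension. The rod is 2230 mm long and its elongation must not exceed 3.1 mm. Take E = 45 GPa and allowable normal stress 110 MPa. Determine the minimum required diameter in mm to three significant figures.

33.4 mm

Required area A ≥ P/σ_allow = 54800/110 = 498.2 mm².
For a solid circular section, d ≥ √(4A/π) = 25.19 mm.
Elongation limit: A ≥ PL/(Eδ_allow) = 54800·2230/(45000·3.1) = 876 mm² ⇒ d ≥ 33.4 mm.
The elongation limit governs.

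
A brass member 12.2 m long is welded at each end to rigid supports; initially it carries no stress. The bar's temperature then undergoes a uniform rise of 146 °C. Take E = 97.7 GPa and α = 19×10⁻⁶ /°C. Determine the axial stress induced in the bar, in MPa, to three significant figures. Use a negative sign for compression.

Free thermal expansion αLΔT = 19e-6 · 12200 · 146 = 33.84 mm.
The walls impose strain ε = −(33.84)/12200 = -2.7740e-03; σ = Eε = 97700 · -2.7740e-03 = -271 MPa.

-271 MPa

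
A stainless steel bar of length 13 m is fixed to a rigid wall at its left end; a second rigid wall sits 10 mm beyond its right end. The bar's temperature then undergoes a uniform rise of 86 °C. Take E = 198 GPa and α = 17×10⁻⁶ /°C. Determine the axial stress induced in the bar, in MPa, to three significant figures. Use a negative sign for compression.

-137 MPa

Free thermal expansion αLΔT = 17e-6 · 13000 · 86 = 19.01 mm.
The walls engage after the gap closes; constrained expansion = 19.01 − 10 = 9.006 mm.
The walls impose strain ε = −(9.006)/13000 = -6.9277e-04; σ = Eε = 198000 · -6.9277e-04 = -137.2 MPa.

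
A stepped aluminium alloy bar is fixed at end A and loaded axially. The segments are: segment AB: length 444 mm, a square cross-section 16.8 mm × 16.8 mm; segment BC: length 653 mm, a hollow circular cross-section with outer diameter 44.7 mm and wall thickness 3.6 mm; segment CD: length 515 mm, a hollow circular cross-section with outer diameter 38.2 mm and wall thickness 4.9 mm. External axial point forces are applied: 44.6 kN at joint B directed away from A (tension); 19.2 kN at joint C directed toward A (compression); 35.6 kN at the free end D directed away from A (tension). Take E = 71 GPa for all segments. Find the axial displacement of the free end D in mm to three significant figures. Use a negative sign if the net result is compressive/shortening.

2.18 mm

Internal axial forces (sectioning from the free end, tension +): N_CD = 35.6 kN, N_BC = 16.4 kN, N_AB = 61 kN.
A_AB = 282.2 mm².
A_BC = 464.8 mm².
A_CD = 512.6 mm².
δ_AB = 61000·444/(282.2·71000) = 1.352 mm
δ_BC = 16400·653/(464.8·71000) = 0.3245 mm
δ_CD = 35600·515/(512.6·71000) = 0.5037 mm
δ = Σδ_i = 2.18 mm.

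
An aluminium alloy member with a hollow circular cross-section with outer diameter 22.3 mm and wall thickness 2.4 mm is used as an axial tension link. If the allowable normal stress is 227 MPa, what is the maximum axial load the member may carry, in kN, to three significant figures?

34.1 kN

A = 150 mm².
P_max = σ_allow · A = 227 · 150 = 34060 N = 34.06 kN.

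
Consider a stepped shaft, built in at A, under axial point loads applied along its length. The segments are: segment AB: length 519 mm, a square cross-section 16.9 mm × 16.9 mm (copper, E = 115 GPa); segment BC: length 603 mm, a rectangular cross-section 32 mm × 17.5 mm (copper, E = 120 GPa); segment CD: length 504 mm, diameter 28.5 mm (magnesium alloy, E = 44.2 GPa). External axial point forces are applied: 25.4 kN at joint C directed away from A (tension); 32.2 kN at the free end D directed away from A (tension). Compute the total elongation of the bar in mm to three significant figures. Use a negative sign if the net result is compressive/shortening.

2.00 mm

Internal axial forces (sectioning from the free end, tension +): N_CD = 32.2 kN, N_BC = 57.6 kN, N_AB = 57.6 kN.
A_AB = 285.6 mm².
A_BC = 560 mm².
A_CD = 637.9 mm².
δ_AB = 57600·519/(285.6·115000) = 0.9102 mm
δ_BC = 57600·603/(560·120000) = 0.5169 mm
δ_CD = 32200·504/(637.9·44200) = 0.5756 mm
δ = Σδ_i = 2.003 mm.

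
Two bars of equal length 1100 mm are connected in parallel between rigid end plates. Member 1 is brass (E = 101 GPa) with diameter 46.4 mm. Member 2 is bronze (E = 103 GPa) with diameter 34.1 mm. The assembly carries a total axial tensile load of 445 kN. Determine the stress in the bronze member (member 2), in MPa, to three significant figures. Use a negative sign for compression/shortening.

A_1 = 1691 mm².
A_2 = 913.3 mm².
Equal strain + equilibrium ⇒ each member carries load in proportion to AE: A₁E₁ = 170800000 N, A₂E₂ = 94070000 N, ΣAE = 264900000 N.
σ₂ = P·E₂/ΣAE = 445000·103000/264900000 = 173.1 MPa.

173 MPa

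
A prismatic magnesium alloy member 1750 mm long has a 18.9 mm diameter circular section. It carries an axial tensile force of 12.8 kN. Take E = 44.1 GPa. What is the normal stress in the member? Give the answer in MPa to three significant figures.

A = 280.6 mm².
σ = N/A = 12800/280.6 = 45.62 MPa.

45.6 MPa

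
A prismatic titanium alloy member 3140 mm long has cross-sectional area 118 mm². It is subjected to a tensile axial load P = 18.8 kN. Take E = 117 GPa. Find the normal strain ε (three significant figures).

0.00136

σ = N/A = 159.3 MPa; ε = σ/E = 159.3/117000 = 1.362e-03.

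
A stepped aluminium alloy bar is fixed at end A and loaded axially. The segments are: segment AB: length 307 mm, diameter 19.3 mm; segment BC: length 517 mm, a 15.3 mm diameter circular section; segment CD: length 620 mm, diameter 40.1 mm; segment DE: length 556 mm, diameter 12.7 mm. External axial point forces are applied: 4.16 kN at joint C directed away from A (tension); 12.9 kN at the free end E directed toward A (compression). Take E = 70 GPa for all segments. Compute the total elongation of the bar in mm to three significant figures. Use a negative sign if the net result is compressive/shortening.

Internal axial forces (sectioning from the free end, tension +): N_DE = -12.9 kN, N_CD = -12.9 kN, N_BC = -8.74 kN, N_AB = -8.74 kN.
A_AB = 292.6 mm².
A_BC = 183.9 mm².
A_CD = 1263 mm².
A_DE = 126.7 mm².
δ_AB = -8740·307/(292.6·70000) = -0.131 mm
δ_BC = -8740·517/(183.9·70000) = -0.3511 mm
δ_CD = -12900·620/(1263·70000) = -0.09047 mm
δ_DE = -12900·556/(126.7·70000) = -0.8089 mm
δ = Σδ_i = -1.381 mm.

-1.38 mm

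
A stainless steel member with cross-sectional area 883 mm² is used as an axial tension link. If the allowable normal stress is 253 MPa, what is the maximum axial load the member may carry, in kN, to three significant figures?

223 kN

P_max = σ_allow · A = 253 · 883 = 223400 N = 223.4 kN.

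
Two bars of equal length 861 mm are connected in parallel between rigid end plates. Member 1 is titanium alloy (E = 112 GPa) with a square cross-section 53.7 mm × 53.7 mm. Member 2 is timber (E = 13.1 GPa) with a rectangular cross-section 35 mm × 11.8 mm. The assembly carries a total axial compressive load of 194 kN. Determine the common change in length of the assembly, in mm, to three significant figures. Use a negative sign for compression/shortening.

A_1 = 2884 mm².
A_2 = 413 mm².
Equal strain + equilibrium ⇒ each member carries load in proportion to AE: A₁E₁ = 323000000 N, A₂E₂ = 5410000 N, ΣAE = 328400000 N.
δ = PL/ΣAE = -194000·861/328400000 = -0.5087 mm.

-0.509 mm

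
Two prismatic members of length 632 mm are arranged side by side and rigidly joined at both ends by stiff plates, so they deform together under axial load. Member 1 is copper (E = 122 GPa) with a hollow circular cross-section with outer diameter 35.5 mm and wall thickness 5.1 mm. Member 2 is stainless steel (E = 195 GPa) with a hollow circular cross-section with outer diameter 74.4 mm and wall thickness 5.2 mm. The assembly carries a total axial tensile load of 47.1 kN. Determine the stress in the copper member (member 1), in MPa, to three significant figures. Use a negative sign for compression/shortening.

A_1 = 487.1 mm².
A_2 = 1130 mm².
Equal strain + equilibrium ⇒ each member carries load in proportion to AE: A₁E₁ = 59420000 N, A₂E₂ = 220400000 N, ΣAE = 279900000 N.
σ₁ = P·E₁/ΣAE = 47100·122000/279900000 = 20.53 MPa.

20.5 MPa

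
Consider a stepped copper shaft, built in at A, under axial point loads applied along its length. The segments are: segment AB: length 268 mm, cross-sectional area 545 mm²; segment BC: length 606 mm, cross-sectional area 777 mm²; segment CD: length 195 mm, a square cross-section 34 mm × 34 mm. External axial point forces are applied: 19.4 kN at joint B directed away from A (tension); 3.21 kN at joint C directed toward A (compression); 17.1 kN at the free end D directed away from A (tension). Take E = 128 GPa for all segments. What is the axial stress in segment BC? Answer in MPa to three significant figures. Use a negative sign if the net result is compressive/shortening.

Internal axial forces (sectioning from the free end, tension +): N_CD = 17.1 kN, N_BC = 13.89 kN, N_AB = 33.29 kN.
σ_BC = N_BC/A_BC = 13890/777 = 17.88 MPa.

17.9 MPa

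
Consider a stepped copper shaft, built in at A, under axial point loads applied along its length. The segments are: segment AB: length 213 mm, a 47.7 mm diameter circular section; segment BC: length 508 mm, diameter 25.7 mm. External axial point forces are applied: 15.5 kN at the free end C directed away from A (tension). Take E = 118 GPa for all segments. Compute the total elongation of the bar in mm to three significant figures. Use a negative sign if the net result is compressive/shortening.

0.144 mm

Internal axial forces (sectioning from the free end, tension +): N_BC = 15.5 kN, N_AB = 15.5 kN.
A_AB = 1787 mm².
A_BC = 518.7 mm².
δ_AB = 15500·213/(1787·118000) = 0.01566 mm
δ_BC = 15500·508/(518.7·118000) = 0.1286 mm
δ = Σδ_i = 0.1443 mm.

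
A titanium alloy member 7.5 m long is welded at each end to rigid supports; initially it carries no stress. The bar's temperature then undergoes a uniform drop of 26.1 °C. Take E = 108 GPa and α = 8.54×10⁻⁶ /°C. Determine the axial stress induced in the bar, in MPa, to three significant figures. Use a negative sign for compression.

24.1 MPa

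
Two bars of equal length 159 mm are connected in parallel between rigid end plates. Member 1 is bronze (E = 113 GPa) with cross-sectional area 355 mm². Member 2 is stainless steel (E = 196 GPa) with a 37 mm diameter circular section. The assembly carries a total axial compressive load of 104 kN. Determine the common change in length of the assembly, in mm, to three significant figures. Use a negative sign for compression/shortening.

-0.0659 mm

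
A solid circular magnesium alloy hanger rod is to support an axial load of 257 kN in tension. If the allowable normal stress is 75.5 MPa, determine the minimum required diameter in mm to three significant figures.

65.8 mm

Required area A ≥ P/σ_allow = 257000/75.5 = 3404 mm².
For a solid circular section, d ≥ √(4A/π) = 65.83 mm.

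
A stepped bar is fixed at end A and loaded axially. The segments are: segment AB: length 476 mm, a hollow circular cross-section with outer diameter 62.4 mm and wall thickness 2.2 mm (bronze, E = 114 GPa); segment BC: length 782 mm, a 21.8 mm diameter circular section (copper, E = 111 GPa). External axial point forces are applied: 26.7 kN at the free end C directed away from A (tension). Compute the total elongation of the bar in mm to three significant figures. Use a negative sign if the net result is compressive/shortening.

0.772 mm

Internal axial forces (sectioning from the free end, tension +): N_BC = 26.7 kN, N_AB = 26.7 kN.
A_AB = 416.1 mm².
A_BC = 373.3 mm².
δ_AB = 26700·476/(416.1·114000) = 0.2679 mm
δ_BC = 26700·782/(373.3·111000) = 0.504 mm
δ = Σδ_i = 0.7719 mm.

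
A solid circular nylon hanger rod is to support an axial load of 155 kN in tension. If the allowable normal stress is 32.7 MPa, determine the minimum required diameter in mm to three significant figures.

77.7 mm

Required area A ≥ P/σ_allow = 155000/32.7 = 4740 mm².
For a solid circular section, d ≥ √(4A/π) = 77.69 mm.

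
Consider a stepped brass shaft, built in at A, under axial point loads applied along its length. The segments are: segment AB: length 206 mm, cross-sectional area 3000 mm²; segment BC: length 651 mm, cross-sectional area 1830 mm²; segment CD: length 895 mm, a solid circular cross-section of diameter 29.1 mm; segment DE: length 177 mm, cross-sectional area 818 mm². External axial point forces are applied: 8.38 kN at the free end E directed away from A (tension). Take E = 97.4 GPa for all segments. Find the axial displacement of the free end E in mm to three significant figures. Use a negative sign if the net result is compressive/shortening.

Internal axial forces (sectioning from the free end, tension +): N_DE = 8.38 kN, N_CD = 8.38 kN, N_BC = 8.38 kN, N_AB = 8.38 kN.
A_CD = 665.1 mm².
δ_AB = 8380·206/(3000·97400) = 0.005908 mm
δ_BC = 8380·651/(1830·97400) = 0.03061 mm
δ_CD = 8380·895/(665.1·97400) = 0.1158 mm
δ_DE = 8380·177/(818·97400) = 0.01862 mm
δ = Σδ_i = 0.1709 mm.

0.171 mm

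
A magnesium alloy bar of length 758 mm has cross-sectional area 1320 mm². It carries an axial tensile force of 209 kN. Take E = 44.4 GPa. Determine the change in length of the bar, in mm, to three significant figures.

δ_mech = NL/(AE) = 209000·758/(1320·44400) = 2.703 mm.

2.70 mm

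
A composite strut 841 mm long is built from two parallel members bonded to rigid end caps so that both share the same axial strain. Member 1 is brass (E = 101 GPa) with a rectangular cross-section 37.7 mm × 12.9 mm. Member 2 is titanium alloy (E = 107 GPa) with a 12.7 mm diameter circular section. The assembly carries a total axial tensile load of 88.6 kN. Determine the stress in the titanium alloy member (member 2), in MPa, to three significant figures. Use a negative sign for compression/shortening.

A_1 = 486.3 mm².
A_2 = 126.7 mm².
Equal strain + equilibrium ⇒ each member carries load in proportion to AE: A₁E₁ = 49120000 N, A₂E₂ = 13550000 N, ΣAE = 62670000 N.
σ₂ = P·E₂/ΣAE = 88600·107000/62670000 = 151.3 MPa.

151 MPa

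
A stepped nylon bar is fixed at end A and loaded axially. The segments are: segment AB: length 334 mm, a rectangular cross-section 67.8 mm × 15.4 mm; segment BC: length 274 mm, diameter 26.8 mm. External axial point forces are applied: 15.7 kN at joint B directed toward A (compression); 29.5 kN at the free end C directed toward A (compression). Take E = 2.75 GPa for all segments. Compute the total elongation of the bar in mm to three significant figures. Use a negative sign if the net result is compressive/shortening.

Internal axial forces (sectioning from the free end, tension +): N_BC = -29.5 kN, N_AB = -45.2 kN.
A_AB = 1044 mm².
A_BC = 564.1 mm².
δ_AB = -45200·334/(1044·2750) = -5.258 mm
δ_BC = -29500·274/(564.1·2750) = -5.211 mm
δ = Σδ_i = -10.47 mm.

-10.5 mm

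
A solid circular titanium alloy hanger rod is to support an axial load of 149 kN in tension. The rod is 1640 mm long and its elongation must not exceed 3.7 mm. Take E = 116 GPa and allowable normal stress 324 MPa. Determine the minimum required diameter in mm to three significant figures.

26.9 mm

Required area A ≥ P/σ_allow = 149000/324 = 459.9 mm².
For a solid circular section, d ≥ √(4A/π) = 24.2 mm.
Elongation limit: A ≥ PL/(Eδ_allow) = 149000·1640/(116000·3.7) = 569.3 mm² ⇒ d ≥ 26.92 mm.
The elongation limit governs.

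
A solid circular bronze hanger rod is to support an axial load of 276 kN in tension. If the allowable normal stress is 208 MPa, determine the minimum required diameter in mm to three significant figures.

Required area A ≥ P/σ_allow = 276000/208 = 1327 mm².
For a solid circular section, d ≥ √(4A/π) = 41.1 mm.

41.1 mm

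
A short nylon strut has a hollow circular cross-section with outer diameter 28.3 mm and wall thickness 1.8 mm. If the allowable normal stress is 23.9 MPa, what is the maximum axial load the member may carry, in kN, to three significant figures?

3.58 kN

A = 149.9 mm².
P_max = σ_allow · A = 23.9 · 149.9 = 3582 N = 3.582 kN.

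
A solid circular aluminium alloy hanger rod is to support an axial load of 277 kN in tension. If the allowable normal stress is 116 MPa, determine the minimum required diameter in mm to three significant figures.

55.1 mm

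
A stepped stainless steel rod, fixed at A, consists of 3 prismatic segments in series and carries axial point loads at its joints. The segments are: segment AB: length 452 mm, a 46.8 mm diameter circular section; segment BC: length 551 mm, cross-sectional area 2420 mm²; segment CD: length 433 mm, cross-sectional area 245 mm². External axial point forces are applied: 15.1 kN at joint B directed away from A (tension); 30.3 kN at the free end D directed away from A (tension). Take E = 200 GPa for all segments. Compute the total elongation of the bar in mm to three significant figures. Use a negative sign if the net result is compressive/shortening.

Internal axial forces (sectioning from the free end, tension +): N_CD = 30.3 kN, N_BC = 30.3 kN, N_AB = 45.4 kN.
A_AB = 1720 mm².
δ_AB = 45400·452/(1720·200000) = 0.05965 mm
δ_BC = 30300·551/(2420·200000) = 0.03449 mm
δ_CD = 30300·433/(245·200000) = 0.2678 mm
δ = Σδ_i = 0.3619 mm.

0.362 mm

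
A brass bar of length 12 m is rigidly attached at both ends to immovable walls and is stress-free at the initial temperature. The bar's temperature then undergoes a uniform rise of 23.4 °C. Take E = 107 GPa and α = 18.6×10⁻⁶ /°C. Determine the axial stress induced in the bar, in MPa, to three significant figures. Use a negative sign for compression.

-46.6 MPa

Free thermal expansion αLΔT = 18.6e-6 · 12000 · 23.4 = 5.223 mm.
The walls impose strain ε = −(5.223)/12000 = -4.3524e-04; σ = Eε = 107000 · -4.3524e-04 = -46.57 MPa.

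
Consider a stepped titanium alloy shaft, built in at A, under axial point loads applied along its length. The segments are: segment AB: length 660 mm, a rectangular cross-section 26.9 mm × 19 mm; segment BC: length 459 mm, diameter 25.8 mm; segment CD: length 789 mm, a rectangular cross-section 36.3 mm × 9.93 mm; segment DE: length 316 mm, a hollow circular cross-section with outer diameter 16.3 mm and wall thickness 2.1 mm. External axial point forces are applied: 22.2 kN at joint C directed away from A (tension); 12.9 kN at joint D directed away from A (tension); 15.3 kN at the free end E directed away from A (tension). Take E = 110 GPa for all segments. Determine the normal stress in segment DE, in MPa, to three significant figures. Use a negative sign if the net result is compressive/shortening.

163 MPa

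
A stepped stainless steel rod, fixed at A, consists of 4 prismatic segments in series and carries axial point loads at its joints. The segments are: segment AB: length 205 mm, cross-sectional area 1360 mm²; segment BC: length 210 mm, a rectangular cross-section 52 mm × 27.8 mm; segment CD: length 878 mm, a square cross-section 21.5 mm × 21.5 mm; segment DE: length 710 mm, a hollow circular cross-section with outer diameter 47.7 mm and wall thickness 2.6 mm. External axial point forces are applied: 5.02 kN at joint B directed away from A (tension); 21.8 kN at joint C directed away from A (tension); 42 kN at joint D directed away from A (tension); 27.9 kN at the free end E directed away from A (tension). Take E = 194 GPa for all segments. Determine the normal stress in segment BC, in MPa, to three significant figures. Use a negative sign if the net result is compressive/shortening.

Internal axial forces (sectioning from the free end, tension +): N_DE = 27.9 kN, N_CD = 69.9 kN, N_BC = 91.7 kN, N_AB = 96.72 kN.
A_BC = 1446 mm².
σ_BC = N_BC/A_BC = 91700/1446 = 63.43 MPa.

63.4 MPa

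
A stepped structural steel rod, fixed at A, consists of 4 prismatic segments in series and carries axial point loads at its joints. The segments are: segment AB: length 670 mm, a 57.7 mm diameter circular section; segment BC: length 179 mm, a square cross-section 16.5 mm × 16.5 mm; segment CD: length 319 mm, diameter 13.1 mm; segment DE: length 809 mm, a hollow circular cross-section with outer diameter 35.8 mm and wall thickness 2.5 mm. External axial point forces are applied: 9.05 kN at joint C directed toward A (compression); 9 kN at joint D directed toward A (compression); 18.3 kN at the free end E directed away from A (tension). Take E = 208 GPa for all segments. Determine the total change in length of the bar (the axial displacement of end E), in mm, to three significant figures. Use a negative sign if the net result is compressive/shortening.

0.379 mm

Internal axial forces (sectioning from the free end, tension +): N_DE = 18.3 kN, N_CD = 9.3 kN, N_BC = 0.25 kN, N_AB = 0.25 kN.
A_AB = 2615 mm².
A_BC = 272.2 mm².
A_CD = 134.8 mm².
A_DE = 261.5 mm².
δ_AB = 250·670/(2615·208000) = 0.000308 mm
δ_BC = 250·179/(272.2·208000) = 0.0007902 mm
δ_CD = 9300·319/(134.8·208000) = 0.1058 mm
δ_DE = 18300·809/(261.5·208000) = 0.2721 mm
δ = Σδ_i = 0.3791 mm.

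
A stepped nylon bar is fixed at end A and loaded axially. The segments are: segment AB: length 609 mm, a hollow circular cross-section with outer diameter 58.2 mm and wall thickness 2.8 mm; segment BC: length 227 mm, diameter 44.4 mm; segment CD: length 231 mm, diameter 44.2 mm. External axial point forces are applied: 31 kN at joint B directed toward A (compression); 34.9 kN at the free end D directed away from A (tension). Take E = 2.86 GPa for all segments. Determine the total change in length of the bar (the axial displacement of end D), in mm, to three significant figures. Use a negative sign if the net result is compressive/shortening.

Internal axial forces (sectioning from the free end, tension +): N_CD = 34.9 kN, N_BC = 34.9 kN, N_AB = 3.9 kN.
A_AB = 487.3 mm².
A_BC = 1548 mm².
A_CD = 1534 mm².
δ_AB = 3900·609/(487.3·2860) = 1.704 mm
δ_BC = 34900·227/(1548·2860) = 1.789 mm
δ_CD = 34900·231/(1534·2860) = 1.837 mm
δ = Σδ_i = 5.33 mm.

5.33 mm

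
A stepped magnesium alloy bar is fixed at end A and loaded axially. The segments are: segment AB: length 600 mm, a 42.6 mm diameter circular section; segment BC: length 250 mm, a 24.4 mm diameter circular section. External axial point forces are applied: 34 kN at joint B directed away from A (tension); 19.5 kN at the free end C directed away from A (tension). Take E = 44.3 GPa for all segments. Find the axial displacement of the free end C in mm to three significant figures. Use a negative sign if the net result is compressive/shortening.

Internal axial forces (sectioning from the free end, tension +): N_BC = 19.5 kN, N_AB = 53.5 kN.
A_AB = 1425 mm².
A_BC = 467.6 mm².
δ_AB = 53500·600/(1425·44300) = 0.5084 mm
δ_BC = 19500·250/(467.6·44300) = 0.2353 mm
δ = Σδ_i = 0.7437 mm.

0.744 mm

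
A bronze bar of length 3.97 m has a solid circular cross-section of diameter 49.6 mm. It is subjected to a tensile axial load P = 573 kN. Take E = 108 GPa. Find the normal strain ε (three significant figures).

0.00275

A = 1932 mm².
σ = N/A = 296.6 MPa; ε = σ/E = 296.6/108000 = 2.746e-03.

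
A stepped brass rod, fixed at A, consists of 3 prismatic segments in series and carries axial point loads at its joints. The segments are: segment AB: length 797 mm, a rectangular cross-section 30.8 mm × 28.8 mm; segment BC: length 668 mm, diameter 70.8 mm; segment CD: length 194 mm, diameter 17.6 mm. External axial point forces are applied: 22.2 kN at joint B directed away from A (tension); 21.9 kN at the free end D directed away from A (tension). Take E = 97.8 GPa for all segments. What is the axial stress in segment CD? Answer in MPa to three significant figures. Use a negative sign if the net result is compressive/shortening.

Internal axial forces (sectioning from the free end, tension +): N_CD = 21.9 kN, N_BC = 21.9 kN, N_AB = 44.1 kN.
A_CD = 243.3 mm².
σ_CD = N_CD/A_CD = 21900/243.3 = 90.02 MPa.

90.0 MPa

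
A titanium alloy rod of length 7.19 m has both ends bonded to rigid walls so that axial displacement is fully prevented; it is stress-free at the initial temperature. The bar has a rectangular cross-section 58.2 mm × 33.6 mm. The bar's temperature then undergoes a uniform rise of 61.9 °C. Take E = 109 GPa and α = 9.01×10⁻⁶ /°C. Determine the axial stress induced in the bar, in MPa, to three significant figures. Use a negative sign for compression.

-60.8 MPa

Free thermal expansion αLΔT = 9.01e-6 · 7190 · 61.9 = 4.01 mm.
The walls impose strain ε = −(4.01)/7190 = -5.5772e-04; σ = Eε = 109000 · -5.5772e-04 = -60.79 MPa.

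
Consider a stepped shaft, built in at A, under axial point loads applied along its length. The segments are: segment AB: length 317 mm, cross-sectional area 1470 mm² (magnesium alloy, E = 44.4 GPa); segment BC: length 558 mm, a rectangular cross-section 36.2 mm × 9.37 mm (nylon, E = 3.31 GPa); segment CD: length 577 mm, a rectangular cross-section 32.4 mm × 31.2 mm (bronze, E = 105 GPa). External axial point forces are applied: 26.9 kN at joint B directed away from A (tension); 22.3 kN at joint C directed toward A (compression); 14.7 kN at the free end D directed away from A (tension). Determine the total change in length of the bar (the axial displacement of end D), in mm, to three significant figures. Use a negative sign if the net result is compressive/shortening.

Internal axial forces (sectioning from the free end, tension +): N_CD = 14.7 kN, N_BC = -7.6 kN, N_AB = 19.3 kN.
A_BC = 339.2 mm².
A_CD = 1011 mm².
δ_AB = 19300·317/(1470·44400) = 0.09374 mm
δ_BC = -7600·558/(339.2·3310) = -3.777 mm
δ_CD = 14700·577/(1011·105000) = 0.07991 mm
δ = Σδ_i = -3.604 mm.

-3.60 mm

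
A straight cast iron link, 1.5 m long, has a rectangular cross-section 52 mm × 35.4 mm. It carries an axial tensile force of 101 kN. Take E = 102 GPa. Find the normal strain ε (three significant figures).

5.38e-04

A = 1841 mm².
σ = N/A = 54.87 MPa; ε = σ/E = 54.87/102000 = 5.379e-04.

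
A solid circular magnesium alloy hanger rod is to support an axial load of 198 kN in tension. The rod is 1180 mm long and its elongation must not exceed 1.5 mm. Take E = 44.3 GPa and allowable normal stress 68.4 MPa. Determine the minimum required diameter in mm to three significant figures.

66.9 mm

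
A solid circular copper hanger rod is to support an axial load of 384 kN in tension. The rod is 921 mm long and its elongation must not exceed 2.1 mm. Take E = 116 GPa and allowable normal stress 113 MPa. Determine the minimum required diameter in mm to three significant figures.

Required area A ≥ P/σ_allow = 384000/113 = 3398 mm².
For a solid circular section, d ≥ √(4A/π) = 65.78 mm.
Elongation limit: A ≥ PL/(Eδ_allow) = 384000·921/(116000·2.1) = 1452 mm² ⇒ d ≥ 42.99 mm.
The stress limit governs.

65.8 mm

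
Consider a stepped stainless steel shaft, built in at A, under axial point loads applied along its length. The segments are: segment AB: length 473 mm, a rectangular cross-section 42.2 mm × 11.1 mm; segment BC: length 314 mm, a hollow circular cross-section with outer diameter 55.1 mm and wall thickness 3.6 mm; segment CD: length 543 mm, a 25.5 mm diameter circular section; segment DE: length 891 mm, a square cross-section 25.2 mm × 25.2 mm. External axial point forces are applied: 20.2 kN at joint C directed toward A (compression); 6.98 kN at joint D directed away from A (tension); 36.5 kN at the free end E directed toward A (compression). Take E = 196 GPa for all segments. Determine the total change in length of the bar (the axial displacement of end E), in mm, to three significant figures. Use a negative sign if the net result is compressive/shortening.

-0.814 mm

Internal axial forces (sectioning from the free end, tension +): N_DE = -36.5 kN, N_CD = -29.52 kN, N_BC = -49.72 kN, N_AB = -49.72 kN.
A_AB = 468.4 mm².
A_BC = 582.5 mm².
A_CD = 510.7 mm².
A_DE = 635 mm².
δ_AB = -49720·473/(468.4·196000) = -0.2562 mm
δ_BC = -49720·314/(582.5·196000) = -0.1368 mm
δ_CD = -29520·543/(510.7·196000) = -0.1601 mm
δ_DE = -36500·891/(635·196000) = -0.2613 mm
δ = Σδ_i = -0.8143 mm.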